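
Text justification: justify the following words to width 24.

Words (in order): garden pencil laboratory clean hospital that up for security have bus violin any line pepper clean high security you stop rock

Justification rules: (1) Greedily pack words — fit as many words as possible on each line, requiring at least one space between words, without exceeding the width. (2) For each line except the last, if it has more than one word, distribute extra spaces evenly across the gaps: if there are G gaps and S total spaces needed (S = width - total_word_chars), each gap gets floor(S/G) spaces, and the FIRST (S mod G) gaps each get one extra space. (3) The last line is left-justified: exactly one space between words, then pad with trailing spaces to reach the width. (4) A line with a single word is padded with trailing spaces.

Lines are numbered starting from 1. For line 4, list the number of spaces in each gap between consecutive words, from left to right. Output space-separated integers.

Answer: 2 2 1

Derivation:
Line 1: ['garden', 'pencil', 'laboratory'] (min_width=24, slack=0)
Line 2: ['clean', 'hospital', 'that', 'up'] (min_width=22, slack=2)
Line 3: ['for', 'security', 'have', 'bus'] (min_width=21, slack=3)
Line 4: ['violin', 'any', 'line', 'pepper'] (min_width=22, slack=2)
Line 5: ['clean', 'high', 'security', 'you'] (min_width=23, slack=1)
Line 6: ['stop', 'rock'] (min_width=9, slack=15)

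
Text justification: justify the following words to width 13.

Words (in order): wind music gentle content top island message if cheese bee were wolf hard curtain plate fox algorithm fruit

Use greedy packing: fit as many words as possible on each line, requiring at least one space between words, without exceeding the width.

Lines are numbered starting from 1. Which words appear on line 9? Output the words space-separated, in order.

Line 1: ['wind', 'music'] (min_width=10, slack=3)
Line 2: ['gentle'] (min_width=6, slack=7)
Line 3: ['content', 'top'] (min_width=11, slack=2)
Line 4: ['island'] (min_width=6, slack=7)
Line 5: ['message', 'if'] (min_width=10, slack=3)
Line 6: ['cheese', 'bee'] (min_width=10, slack=3)
Line 7: ['were', 'wolf'] (min_width=9, slack=4)
Line 8: ['hard', 'curtain'] (min_width=12, slack=1)
Line 9: ['plate', 'fox'] (min_width=9, slack=4)
Line 10: ['algorithm'] (min_width=9, slack=4)
Line 11: ['fruit'] (min_width=5, slack=8)

Answer: plate fox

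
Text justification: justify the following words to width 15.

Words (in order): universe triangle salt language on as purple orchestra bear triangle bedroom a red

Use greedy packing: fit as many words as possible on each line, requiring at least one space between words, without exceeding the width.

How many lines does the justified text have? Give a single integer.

Answer: 7

Derivation:
Line 1: ['universe'] (min_width=8, slack=7)
Line 2: ['triangle', 'salt'] (min_width=13, slack=2)
Line 3: ['language', 'on', 'as'] (min_width=14, slack=1)
Line 4: ['purple'] (min_width=6, slack=9)
Line 5: ['orchestra', 'bear'] (min_width=14, slack=1)
Line 6: ['triangle'] (min_width=8, slack=7)
Line 7: ['bedroom', 'a', 'red'] (min_width=13, slack=2)
Total lines: 7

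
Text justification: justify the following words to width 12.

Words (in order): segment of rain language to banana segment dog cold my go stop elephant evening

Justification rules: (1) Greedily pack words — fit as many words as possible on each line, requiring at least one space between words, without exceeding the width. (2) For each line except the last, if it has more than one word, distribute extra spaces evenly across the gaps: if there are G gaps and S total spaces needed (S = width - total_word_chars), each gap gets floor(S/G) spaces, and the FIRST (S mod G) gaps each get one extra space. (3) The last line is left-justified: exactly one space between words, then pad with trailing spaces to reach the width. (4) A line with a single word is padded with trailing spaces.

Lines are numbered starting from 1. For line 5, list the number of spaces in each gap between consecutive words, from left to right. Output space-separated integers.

Line 1: ['segment', 'of'] (min_width=10, slack=2)
Line 2: ['rain'] (min_width=4, slack=8)
Line 3: ['language', 'to'] (min_width=11, slack=1)
Line 4: ['banana'] (min_width=6, slack=6)
Line 5: ['segment', 'dog'] (min_width=11, slack=1)
Line 6: ['cold', 'my', 'go'] (min_width=10, slack=2)
Line 7: ['stop'] (min_width=4, slack=8)
Line 8: ['elephant'] (min_width=8, slack=4)
Line 9: ['evening'] (min_width=7, slack=5)

Answer: 2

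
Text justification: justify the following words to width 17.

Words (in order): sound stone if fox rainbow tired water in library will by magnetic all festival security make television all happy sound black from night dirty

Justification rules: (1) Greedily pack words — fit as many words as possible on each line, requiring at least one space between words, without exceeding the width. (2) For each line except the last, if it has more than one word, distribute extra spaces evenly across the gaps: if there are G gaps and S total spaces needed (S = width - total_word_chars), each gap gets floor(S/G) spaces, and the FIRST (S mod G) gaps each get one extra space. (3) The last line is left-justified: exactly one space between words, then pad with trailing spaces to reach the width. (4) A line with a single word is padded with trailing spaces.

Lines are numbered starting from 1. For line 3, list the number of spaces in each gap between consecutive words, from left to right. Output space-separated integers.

Answer: 2 1

Derivation:
Line 1: ['sound', 'stone', 'if'] (min_width=14, slack=3)
Line 2: ['fox', 'rainbow', 'tired'] (min_width=17, slack=0)
Line 3: ['water', 'in', 'library'] (min_width=16, slack=1)
Line 4: ['will', 'by', 'magnetic'] (min_width=16, slack=1)
Line 5: ['all', 'festival'] (min_width=12, slack=5)
Line 6: ['security', 'make'] (min_width=13, slack=4)
Line 7: ['television', 'all'] (min_width=14, slack=3)
Line 8: ['happy', 'sound', 'black'] (min_width=17, slack=0)
Line 9: ['from', 'night', 'dirty'] (min_width=16, slack=1)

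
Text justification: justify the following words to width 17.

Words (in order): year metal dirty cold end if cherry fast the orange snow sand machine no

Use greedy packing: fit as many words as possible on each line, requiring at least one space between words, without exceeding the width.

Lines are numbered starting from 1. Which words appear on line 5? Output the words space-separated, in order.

Line 1: ['year', 'metal', 'dirty'] (min_width=16, slack=1)
Line 2: ['cold', 'end', 'if'] (min_width=11, slack=6)
Line 3: ['cherry', 'fast', 'the'] (min_width=15, slack=2)
Line 4: ['orange', 'snow', 'sand'] (min_width=16, slack=1)
Line 5: ['machine', 'no'] (min_width=10, slack=7)

Answer: machine no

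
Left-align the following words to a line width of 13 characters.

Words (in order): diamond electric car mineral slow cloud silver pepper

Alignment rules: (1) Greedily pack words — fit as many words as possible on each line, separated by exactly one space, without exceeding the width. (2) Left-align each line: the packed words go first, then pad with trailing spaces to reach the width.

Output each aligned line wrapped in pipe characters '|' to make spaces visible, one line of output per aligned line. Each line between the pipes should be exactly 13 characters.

Answer: |diamond      |
|electric car |
|mineral slow |
|cloud silver |
|pepper       |

Derivation:
Line 1: ['diamond'] (min_width=7, slack=6)
Line 2: ['electric', 'car'] (min_width=12, slack=1)
Line 3: ['mineral', 'slow'] (min_width=12, slack=1)
Line 4: ['cloud', 'silver'] (min_width=12, slack=1)
Line 5: ['pepper'] (min_width=6, slack=7)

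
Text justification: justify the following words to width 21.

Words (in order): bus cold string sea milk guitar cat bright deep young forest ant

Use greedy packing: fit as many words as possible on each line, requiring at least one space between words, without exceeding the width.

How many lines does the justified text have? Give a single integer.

Line 1: ['bus', 'cold', 'string', 'sea'] (min_width=19, slack=2)
Line 2: ['milk', 'guitar', 'cat'] (min_width=15, slack=6)
Line 3: ['bright', 'deep', 'young'] (min_width=17, slack=4)
Line 4: ['forest', 'ant'] (min_width=10, slack=11)
Total lines: 4

Answer: 4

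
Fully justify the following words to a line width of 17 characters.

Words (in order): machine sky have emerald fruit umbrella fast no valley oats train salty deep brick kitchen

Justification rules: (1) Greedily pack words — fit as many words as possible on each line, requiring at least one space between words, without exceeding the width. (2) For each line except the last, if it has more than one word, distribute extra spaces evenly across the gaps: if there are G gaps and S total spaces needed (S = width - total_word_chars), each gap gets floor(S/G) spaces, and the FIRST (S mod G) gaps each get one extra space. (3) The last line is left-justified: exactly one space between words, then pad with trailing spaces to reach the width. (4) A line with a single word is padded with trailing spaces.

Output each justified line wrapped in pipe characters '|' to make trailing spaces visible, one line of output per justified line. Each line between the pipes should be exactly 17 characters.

Line 1: ['machine', 'sky', 'have'] (min_width=16, slack=1)
Line 2: ['emerald', 'fruit'] (min_width=13, slack=4)
Line 3: ['umbrella', 'fast', 'no'] (min_width=16, slack=1)
Line 4: ['valley', 'oats', 'train'] (min_width=17, slack=0)
Line 5: ['salty', 'deep', 'brick'] (min_width=16, slack=1)
Line 6: ['kitchen'] (min_width=7, slack=10)

Answer: |machine  sky have|
|emerald     fruit|
|umbrella  fast no|
|valley oats train|
|salty  deep brick|
|kitchen          |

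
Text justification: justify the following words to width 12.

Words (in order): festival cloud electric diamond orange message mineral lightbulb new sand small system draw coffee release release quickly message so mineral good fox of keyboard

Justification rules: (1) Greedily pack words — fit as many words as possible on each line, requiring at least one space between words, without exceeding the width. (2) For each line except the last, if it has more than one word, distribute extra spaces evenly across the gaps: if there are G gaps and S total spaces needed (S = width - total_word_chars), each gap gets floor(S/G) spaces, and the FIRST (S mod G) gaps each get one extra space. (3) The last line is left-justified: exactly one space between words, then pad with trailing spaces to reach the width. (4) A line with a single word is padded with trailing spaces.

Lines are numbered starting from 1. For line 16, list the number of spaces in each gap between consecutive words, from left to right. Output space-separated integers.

Answer: 1

Derivation:
Line 1: ['festival'] (min_width=8, slack=4)
Line 2: ['cloud'] (min_width=5, slack=7)
Line 3: ['electric'] (min_width=8, slack=4)
Line 4: ['diamond'] (min_width=7, slack=5)
Line 5: ['orange'] (min_width=6, slack=6)
Line 6: ['message'] (min_width=7, slack=5)
Line 7: ['mineral'] (min_width=7, slack=5)
Line 8: ['lightbulb'] (min_width=9, slack=3)
Line 9: ['new', 'sand'] (min_width=8, slack=4)
Line 10: ['small', 'system'] (min_width=12, slack=0)
Line 11: ['draw', 'coffee'] (min_width=11, slack=1)
Line 12: ['release'] (min_width=7, slack=5)
Line 13: ['release'] (min_width=7, slack=5)
Line 14: ['quickly'] (min_width=7, slack=5)
Line 15: ['message', 'so'] (min_width=10, slack=2)
Line 16: ['mineral', 'good'] (min_width=12, slack=0)
Line 17: ['fox', 'of'] (min_width=6, slack=6)
Line 18: ['keyboard'] (min_width=8, slack=4)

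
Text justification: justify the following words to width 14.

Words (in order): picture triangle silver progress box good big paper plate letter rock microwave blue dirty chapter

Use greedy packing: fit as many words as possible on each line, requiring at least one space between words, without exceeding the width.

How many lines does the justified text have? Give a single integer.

Answer: 9

Derivation:
Line 1: ['picture'] (min_width=7, slack=7)
Line 2: ['triangle'] (min_width=8, slack=6)
Line 3: ['silver'] (min_width=6, slack=8)
Line 4: ['progress', 'box'] (min_width=12, slack=2)
Line 5: ['good', 'big', 'paper'] (min_width=14, slack=0)
Line 6: ['plate', 'letter'] (min_width=12, slack=2)
Line 7: ['rock', 'microwave'] (min_width=14, slack=0)
Line 8: ['blue', 'dirty'] (min_width=10, slack=4)
Line 9: ['chapter'] (min_width=7, slack=7)
Total lines: 9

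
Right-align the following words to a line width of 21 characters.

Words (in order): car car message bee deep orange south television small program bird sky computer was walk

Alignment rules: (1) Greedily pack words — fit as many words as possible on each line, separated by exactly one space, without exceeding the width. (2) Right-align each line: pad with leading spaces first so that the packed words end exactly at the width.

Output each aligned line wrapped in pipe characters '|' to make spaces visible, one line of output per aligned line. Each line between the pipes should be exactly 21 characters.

Answer: |  car car message bee|
|    deep orange south|
|     television small|
|     program bird sky|
|    computer was walk|

Derivation:
Line 1: ['car', 'car', 'message', 'bee'] (min_width=19, slack=2)
Line 2: ['deep', 'orange', 'south'] (min_width=17, slack=4)
Line 3: ['television', 'small'] (min_width=16, slack=5)
Line 4: ['program', 'bird', 'sky'] (min_width=16, slack=5)
Line 5: ['computer', 'was', 'walk'] (min_width=17, slack=4)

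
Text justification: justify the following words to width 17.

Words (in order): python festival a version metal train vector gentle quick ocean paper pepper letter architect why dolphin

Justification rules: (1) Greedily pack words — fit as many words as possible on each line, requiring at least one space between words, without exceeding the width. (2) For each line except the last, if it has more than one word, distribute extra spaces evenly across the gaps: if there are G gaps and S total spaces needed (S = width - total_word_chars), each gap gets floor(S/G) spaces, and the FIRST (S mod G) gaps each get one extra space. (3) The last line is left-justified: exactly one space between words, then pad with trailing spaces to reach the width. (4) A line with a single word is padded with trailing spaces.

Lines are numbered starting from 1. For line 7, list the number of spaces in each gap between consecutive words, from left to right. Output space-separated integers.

Answer: 5

Derivation:
Line 1: ['python', 'festival', 'a'] (min_width=17, slack=0)
Line 2: ['version', 'metal'] (min_width=13, slack=4)
Line 3: ['train', 'vector'] (min_width=12, slack=5)
Line 4: ['gentle', 'quick'] (min_width=12, slack=5)
Line 5: ['ocean', 'paper'] (min_width=11, slack=6)
Line 6: ['pepper', 'letter'] (min_width=13, slack=4)
Line 7: ['architect', 'why'] (min_width=13, slack=4)
Line 8: ['dolphin'] (min_width=7, slack=10)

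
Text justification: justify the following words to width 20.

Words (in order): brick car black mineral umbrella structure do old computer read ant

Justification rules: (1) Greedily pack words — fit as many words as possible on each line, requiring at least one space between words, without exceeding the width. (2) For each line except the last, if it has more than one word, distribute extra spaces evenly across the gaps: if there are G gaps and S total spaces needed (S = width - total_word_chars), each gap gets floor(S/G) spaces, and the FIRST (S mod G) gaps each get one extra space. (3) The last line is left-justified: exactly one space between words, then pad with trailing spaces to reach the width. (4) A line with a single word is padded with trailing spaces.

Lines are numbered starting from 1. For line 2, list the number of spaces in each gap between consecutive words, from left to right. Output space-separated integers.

Answer: 5

Derivation:
Line 1: ['brick', 'car', 'black'] (min_width=15, slack=5)
Line 2: ['mineral', 'umbrella'] (min_width=16, slack=4)
Line 3: ['structure', 'do', 'old'] (min_width=16, slack=4)
Line 4: ['computer', 'read', 'ant'] (min_width=17, slack=3)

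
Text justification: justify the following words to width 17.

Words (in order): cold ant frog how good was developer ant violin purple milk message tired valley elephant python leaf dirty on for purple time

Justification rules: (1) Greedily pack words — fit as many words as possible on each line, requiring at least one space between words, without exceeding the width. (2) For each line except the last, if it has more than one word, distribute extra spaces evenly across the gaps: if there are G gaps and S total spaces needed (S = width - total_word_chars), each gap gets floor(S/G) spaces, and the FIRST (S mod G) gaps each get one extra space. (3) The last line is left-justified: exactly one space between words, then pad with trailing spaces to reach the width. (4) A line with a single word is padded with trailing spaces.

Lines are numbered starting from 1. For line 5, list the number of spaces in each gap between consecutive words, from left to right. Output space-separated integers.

Line 1: ['cold', 'ant', 'frog', 'how'] (min_width=17, slack=0)
Line 2: ['good', 'was'] (min_width=8, slack=9)
Line 3: ['developer', 'ant'] (min_width=13, slack=4)
Line 4: ['violin', 'purple'] (min_width=13, slack=4)
Line 5: ['milk', 'message'] (min_width=12, slack=5)
Line 6: ['tired', 'valley'] (min_width=12, slack=5)
Line 7: ['elephant', 'python'] (min_width=15, slack=2)
Line 8: ['leaf', 'dirty', 'on', 'for'] (min_width=17, slack=0)
Line 9: ['purple', 'time'] (min_width=11, slack=6)

Answer: 6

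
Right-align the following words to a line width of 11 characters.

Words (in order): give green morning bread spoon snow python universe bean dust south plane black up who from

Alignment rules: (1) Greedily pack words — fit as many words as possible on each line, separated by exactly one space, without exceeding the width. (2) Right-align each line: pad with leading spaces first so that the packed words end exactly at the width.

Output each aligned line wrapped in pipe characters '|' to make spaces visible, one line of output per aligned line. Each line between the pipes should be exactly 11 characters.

Line 1: ['give', 'green'] (min_width=10, slack=1)
Line 2: ['morning'] (min_width=7, slack=4)
Line 3: ['bread', 'spoon'] (min_width=11, slack=0)
Line 4: ['snow', 'python'] (min_width=11, slack=0)
Line 5: ['universe'] (min_width=8, slack=3)
Line 6: ['bean', 'dust'] (min_width=9, slack=2)
Line 7: ['south', 'plane'] (min_width=11, slack=0)
Line 8: ['black', 'up'] (min_width=8, slack=3)
Line 9: ['who', 'from'] (min_width=8, slack=3)

Answer: | give green|
|    morning|
|bread spoon|
|snow python|
|   universe|
|  bean dust|
|south plane|
|   black up|
|   who from|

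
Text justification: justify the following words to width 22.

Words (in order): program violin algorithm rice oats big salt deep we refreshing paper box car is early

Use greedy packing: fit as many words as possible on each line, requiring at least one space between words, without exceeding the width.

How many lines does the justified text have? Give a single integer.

Line 1: ['program', 'violin'] (min_width=14, slack=8)
Line 2: ['algorithm', 'rice', 'oats'] (min_width=19, slack=3)
Line 3: ['big', 'salt', 'deep', 'we'] (min_width=16, slack=6)
Line 4: ['refreshing', 'paper', 'box'] (min_width=20, slack=2)
Line 5: ['car', 'is', 'early'] (min_width=12, slack=10)
Total lines: 5

Answer: 5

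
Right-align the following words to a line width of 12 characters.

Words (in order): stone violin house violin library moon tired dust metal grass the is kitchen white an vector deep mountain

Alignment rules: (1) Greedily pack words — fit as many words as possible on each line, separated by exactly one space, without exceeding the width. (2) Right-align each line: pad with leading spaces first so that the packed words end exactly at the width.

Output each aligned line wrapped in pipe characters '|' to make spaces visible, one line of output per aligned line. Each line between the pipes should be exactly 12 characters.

Answer: |stone violin|
|house violin|
|library moon|
|  tired dust|
| metal grass|
|      the is|
|     kitchen|
|    white an|
| vector deep|
|    mountain|

Derivation:
Line 1: ['stone', 'violin'] (min_width=12, slack=0)
Line 2: ['house', 'violin'] (min_width=12, slack=0)
Line 3: ['library', 'moon'] (min_width=12, slack=0)
Line 4: ['tired', 'dust'] (min_width=10, slack=2)
Line 5: ['metal', 'grass'] (min_width=11, slack=1)
Line 6: ['the', 'is'] (min_width=6, slack=6)
Line 7: ['kitchen'] (min_width=7, slack=5)
Line 8: ['white', 'an'] (min_width=8, slack=4)
Line 9: ['vector', 'deep'] (min_width=11, slack=1)
Line 10: ['mountain'] (min_width=8, slack=4)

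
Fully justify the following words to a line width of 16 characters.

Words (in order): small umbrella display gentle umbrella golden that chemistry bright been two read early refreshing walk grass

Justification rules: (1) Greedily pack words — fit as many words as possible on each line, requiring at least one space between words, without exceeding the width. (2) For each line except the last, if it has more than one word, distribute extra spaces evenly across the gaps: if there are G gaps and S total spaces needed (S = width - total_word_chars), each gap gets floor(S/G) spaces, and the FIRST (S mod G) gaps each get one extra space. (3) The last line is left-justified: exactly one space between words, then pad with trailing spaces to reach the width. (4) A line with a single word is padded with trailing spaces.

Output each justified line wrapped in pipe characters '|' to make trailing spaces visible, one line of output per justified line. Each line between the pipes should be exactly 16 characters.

Line 1: ['small', 'umbrella'] (min_width=14, slack=2)
Line 2: ['display', 'gentle'] (min_width=14, slack=2)
Line 3: ['umbrella', 'golden'] (min_width=15, slack=1)
Line 4: ['that', 'chemistry'] (min_width=14, slack=2)
Line 5: ['bright', 'been', 'two'] (min_width=15, slack=1)
Line 6: ['read', 'early'] (min_width=10, slack=6)
Line 7: ['refreshing', 'walk'] (min_width=15, slack=1)
Line 8: ['grass'] (min_width=5, slack=11)

Answer: |small   umbrella|
|display   gentle|
|umbrella  golden|
|that   chemistry|
|bright  been two|
|read       early|
|refreshing  walk|
|grass           |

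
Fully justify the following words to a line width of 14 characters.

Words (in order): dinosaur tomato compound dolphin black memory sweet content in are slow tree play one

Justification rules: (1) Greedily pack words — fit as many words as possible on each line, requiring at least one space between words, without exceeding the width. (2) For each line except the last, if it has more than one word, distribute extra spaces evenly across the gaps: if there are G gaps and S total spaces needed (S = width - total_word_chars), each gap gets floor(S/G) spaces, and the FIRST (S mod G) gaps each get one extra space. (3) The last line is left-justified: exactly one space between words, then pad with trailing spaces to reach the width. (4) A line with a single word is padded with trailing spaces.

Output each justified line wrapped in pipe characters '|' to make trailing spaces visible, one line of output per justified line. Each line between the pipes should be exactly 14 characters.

Line 1: ['dinosaur'] (min_width=8, slack=6)
Line 2: ['tomato'] (min_width=6, slack=8)
Line 3: ['compound'] (min_width=8, slack=6)
Line 4: ['dolphin', 'black'] (min_width=13, slack=1)
Line 5: ['memory', 'sweet'] (min_width=12, slack=2)
Line 6: ['content', 'in', 'are'] (min_width=14, slack=0)
Line 7: ['slow', 'tree', 'play'] (min_width=14, slack=0)
Line 8: ['one'] (min_width=3, slack=11)

Answer: |dinosaur      |
|tomato        |
|compound      |
|dolphin  black|
|memory   sweet|
|content in are|
|slow tree play|
|one           |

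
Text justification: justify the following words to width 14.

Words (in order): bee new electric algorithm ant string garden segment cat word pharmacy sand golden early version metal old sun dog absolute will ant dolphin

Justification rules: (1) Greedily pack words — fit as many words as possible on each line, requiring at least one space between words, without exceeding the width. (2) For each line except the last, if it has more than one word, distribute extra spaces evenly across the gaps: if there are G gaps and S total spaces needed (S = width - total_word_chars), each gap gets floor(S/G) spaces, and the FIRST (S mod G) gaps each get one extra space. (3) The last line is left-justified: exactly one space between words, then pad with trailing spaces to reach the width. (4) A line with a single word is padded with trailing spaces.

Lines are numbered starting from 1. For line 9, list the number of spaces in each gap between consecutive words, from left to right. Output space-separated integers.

Answer: 2 1

Derivation:
Line 1: ['bee', 'new'] (min_width=7, slack=7)
Line 2: ['electric'] (min_width=8, slack=6)
Line 3: ['algorithm', 'ant'] (min_width=13, slack=1)
Line 4: ['string', 'garden'] (min_width=13, slack=1)
Line 5: ['segment', 'cat'] (min_width=11, slack=3)
Line 6: ['word', 'pharmacy'] (min_width=13, slack=1)
Line 7: ['sand', 'golden'] (min_width=11, slack=3)
Line 8: ['early', 'version'] (min_width=13, slack=1)
Line 9: ['metal', 'old', 'sun'] (min_width=13, slack=1)
Line 10: ['dog', 'absolute'] (min_width=12, slack=2)
Line 11: ['will', 'ant'] (min_width=8, slack=6)
Line 12: ['dolphin'] (min_width=7, slack=7)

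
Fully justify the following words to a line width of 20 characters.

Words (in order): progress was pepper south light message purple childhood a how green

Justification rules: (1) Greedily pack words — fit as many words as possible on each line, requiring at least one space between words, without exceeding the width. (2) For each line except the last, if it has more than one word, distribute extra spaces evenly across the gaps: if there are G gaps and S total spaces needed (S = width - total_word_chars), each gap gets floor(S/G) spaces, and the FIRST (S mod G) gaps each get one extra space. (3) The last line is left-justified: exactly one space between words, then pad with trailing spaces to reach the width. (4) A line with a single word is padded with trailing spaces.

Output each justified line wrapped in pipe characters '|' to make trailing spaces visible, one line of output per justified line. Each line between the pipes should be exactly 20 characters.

Answer: |progress  was pepper|
|south  light message|
|purple  childhood  a|
|how green           |

Derivation:
Line 1: ['progress', 'was', 'pepper'] (min_width=19, slack=1)
Line 2: ['south', 'light', 'message'] (min_width=19, slack=1)
Line 3: ['purple', 'childhood', 'a'] (min_width=18, slack=2)
Line 4: ['how', 'green'] (min_width=9, slack=11)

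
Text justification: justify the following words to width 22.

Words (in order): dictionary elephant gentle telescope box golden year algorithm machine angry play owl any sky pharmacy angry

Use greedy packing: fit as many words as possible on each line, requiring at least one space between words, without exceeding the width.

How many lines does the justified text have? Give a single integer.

Answer: 5

Derivation:
Line 1: ['dictionary', 'elephant'] (min_width=19, slack=3)
Line 2: ['gentle', 'telescope', 'box'] (min_width=20, slack=2)
Line 3: ['golden', 'year', 'algorithm'] (min_width=21, slack=1)
Line 4: ['machine', 'angry', 'play', 'owl'] (min_width=22, slack=0)
Line 5: ['any', 'sky', 'pharmacy', 'angry'] (min_width=22, slack=0)
Total lines: 5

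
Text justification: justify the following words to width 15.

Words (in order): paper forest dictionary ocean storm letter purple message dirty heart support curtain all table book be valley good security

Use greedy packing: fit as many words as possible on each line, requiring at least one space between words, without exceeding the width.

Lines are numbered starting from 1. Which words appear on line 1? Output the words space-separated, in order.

Line 1: ['paper', 'forest'] (min_width=12, slack=3)
Line 2: ['dictionary'] (min_width=10, slack=5)
Line 3: ['ocean', 'storm'] (min_width=11, slack=4)
Line 4: ['letter', 'purple'] (min_width=13, slack=2)
Line 5: ['message', 'dirty'] (min_width=13, slack=2)
Line 6: ['heart', 'support'] (min_width=13, slack=2)
Line 7: ['curtain', 'all'] (min_width=11, slack=4)
Line 8: ['table', 'book', 'be'] (min_width=13, slack=2)
Line 9: ['valley', 'good'] (min_width=11, slack=4)
Line 10: ['security'] (min_width=8, slack=7)

Answer: paper forest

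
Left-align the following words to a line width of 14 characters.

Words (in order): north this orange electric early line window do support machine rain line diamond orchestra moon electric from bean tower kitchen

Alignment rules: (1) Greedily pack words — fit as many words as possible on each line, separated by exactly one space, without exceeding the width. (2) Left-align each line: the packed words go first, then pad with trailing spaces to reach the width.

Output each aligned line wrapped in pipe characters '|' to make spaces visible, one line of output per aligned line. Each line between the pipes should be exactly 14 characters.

Answer: |north this    |
|orange        |
|electric early|
|line window do|
|support       |
|machine rain  |
|line diamond  |
|orchestra moon|
|electric from |
|bean tower    |
|kitchen       |

Derivation:
Line 1: ['north', 'this'] (min_width=10, slack=4)
Line 2: ['orange'] (min_width=6, slack=8)
Line 3: ['electric', 'early'] (min_width=14, slack=0)
Line 4: ['line', 'window', 'do'] (min_width=14, slack=0)
Line 5: ['support'] (min_width=7, slack=7)
Line 6: ['machine', 'rain'] (min_width=12, slack=2)
Line 7: ['line', 'diamond'] (min_width=12, slack=2)
Line 8: ['orchestra', 'moon'] (min_width=14, slack=0)
Line 9: ['electric', 'from'] (min_width=13, slack=1)
Line 10: ['bean', 'tower'] (min_width=10, slack=4)
Line 11: ['kitchen'] (min_width=7, slack=7)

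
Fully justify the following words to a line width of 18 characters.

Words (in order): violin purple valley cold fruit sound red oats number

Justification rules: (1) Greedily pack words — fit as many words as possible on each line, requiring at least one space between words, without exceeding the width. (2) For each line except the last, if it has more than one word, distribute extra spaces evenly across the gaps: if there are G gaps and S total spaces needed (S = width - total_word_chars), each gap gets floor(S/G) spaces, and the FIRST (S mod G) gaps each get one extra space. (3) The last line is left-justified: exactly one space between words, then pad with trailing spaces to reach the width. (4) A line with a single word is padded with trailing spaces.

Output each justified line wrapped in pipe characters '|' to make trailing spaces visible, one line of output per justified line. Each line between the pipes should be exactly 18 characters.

Answer: |violin      purple|
|valley  cold fruit|
|sound   red   oats|
|number            |

Derivation:
Line 1: ['violin', 'purple'] (min_width=13, slack=5)
Line 2: ['valley', 'cold', 'fruit'] (min_width=17, slack=1)
Line 3: ['sound', 'red', 'oats'] (min_width=14, slack=4)
Line 4: ['number'] (min_width=6, slack=12)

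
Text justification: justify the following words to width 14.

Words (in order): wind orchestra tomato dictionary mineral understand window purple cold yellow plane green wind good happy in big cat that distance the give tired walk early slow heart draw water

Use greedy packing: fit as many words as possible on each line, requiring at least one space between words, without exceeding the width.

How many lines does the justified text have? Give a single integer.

Answer: 16

Derivation:
Line 1: ['wind', 'orchestra'] (min_width=14, slack=0)
Line 2: ['tomato'] (min_width=6, slack=8)
Line 3: ['dictionary'] (min_width=10, slack=4)
Line 4: ['mineral'] (min_width=7, slack=7)
Line 5: ['understand'] (min_width=10, slack=4)
Line 6: ['window', 'purple'] (min_width=13, slack=1)
Line 7: ['cold', 'yellow'] (min_width=11, slack=3)
Line 8: ['plane', 'green'] (min_width=11, slack=3)
Line 9: ['wind', 'good'] (min_width=9, slack=5)
Line 10: ['happy', 'in', 'big'] (min_width=12, slack=2)
Line 11: ['cat', 'that'] (min_width=8, slack=6)
Line 12: ['distance', 'the'] (min_width=12, slack=2)
Line 13: ['give', 'tired'] (min_width=10, slack=4)
Line 14: ['walk', 'early'] (min_width=10, slack=4)
Line 15: ['slow', 'heart'] (min_width=10, slack=4)
Line 16: ['draw', 'water'] (min_width=10, slack=4)
Total lines: 16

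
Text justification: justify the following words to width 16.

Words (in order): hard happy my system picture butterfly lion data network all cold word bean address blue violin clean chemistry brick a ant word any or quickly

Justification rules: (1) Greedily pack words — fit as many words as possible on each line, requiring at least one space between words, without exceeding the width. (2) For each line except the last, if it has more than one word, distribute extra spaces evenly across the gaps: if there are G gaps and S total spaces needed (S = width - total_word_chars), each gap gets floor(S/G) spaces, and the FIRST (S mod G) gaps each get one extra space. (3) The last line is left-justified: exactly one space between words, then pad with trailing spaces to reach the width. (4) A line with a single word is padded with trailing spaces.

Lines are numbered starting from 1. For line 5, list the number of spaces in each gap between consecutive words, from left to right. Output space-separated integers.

Line 1: ['hard', 'happy', 'my'] (min_width=13, slack=3)
Line 2: ['system', 'picture'] (min_width=14, slack=2)
Line 3: ['butterfly', 'lion'] (min_width=14, slack=2)
Line 4: ['data', 'network', 'all'] (min_width=16, slack=0)
Line 5: ['cold', 'word', 'bean'] (min_width=14, slack=2)
Line 6: ['address', 'blue'] (min_width=12, slack=4)
Line 7: ['violin', 'clean'] (min_width=12, slack=4)
Line 8: ['chemistry', 'brick'] (min_width=15, slack=1)
Line 9: ['a', 'ant', 'word', 'any'] (min_width=14, slack=2)
Line 10: ['or', 'quickly'] (min_width=10, slack=6)

Answer: 2 2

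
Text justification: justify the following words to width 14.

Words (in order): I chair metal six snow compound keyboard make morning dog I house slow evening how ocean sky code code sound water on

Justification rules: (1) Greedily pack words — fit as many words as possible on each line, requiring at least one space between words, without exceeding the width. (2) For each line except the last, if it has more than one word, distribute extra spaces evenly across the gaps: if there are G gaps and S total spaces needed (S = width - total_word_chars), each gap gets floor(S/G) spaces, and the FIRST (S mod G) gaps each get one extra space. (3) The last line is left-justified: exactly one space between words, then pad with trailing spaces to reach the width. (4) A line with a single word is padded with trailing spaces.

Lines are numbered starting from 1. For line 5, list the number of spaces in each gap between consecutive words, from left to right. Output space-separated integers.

Line 1: ['I', 'chair', 'metal'] (min_width=13, slack=1)
Line 2: ['six', 'snow'] (min_width=8, slack=6)
Line 3: ['compound'] (min_width=8, slack=6)
Line 4: ['keyboard', 'make'] (min_width=13, slack=1)
Line 5: ['morning', 'dog', 'I'] (min_width=13, slack=1)
Line 6: ['house', 'slow'] (min_width=10, slack=4)
Line 7: ['evening', 'how'] (min_width=11, slack=3)
Line 8: ['ocean', 'sky', 'code'] (min_width=14, slack=0)
Line 9: ['code', 'sound'] (min_width=10, slack=4)
Line 10: ['water', 'on'] (min_width=8, slack=6)

Answer: 2 1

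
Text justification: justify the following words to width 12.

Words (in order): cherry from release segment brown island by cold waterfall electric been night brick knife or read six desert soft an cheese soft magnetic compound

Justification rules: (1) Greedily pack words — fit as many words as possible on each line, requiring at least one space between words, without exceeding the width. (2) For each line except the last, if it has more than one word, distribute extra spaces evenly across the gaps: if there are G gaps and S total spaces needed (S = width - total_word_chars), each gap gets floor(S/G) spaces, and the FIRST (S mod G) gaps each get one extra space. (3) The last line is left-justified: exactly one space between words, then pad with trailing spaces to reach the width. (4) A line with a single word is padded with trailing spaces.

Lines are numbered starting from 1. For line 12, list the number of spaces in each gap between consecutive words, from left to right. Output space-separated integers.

Line 1: ['cherry', 'from'] (min_width=11, slack=1)
Line 2: ['release'] (min_width=7, slack=5)
Line 3: ['segment'] (min_width=7, slack=5)
Line 4: ['brown', 'island'] (min_width=12, slack=0)
Line 5: ['by', 'cold'] (min_width=7, slack=5)
Line 6: ['waterfall'] (min_width=9, slack=3)
Line 7: ['electric'] (min_width=8, slack=4)
Line 8: ['been', 'night'] (min_width=10, slack=2)
Line 9: ['brick', 'knife'] (min_width=11, slack=1)
Line 10: ['or', 'read', 'six'] (min_width=11, slack=1)
Line 11: ['desert', 'soft'] (min_width=11, slack=1)
Line 12: ['an', 'cheese'] (min_width=9, slack=3)
Line 13: ['soft'] (min_width=4, slack=8)
Line 14: ['magnetic'] (min_width=8, slack=4)
Line 15: ['compound'] (min_width=8, slack=4)

Answer: 4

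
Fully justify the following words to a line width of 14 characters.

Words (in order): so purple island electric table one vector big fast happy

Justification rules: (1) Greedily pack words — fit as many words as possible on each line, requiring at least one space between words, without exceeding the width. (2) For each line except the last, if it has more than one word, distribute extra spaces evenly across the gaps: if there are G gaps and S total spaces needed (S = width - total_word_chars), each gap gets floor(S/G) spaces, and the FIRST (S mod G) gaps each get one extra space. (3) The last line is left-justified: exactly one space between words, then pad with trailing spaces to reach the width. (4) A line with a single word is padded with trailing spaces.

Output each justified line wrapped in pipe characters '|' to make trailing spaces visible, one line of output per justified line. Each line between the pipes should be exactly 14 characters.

Answer: |so      purple|
|island        |
|electric table|
|one vector big|
|fast happy    |

Derivation:
Line 1: ['so', 'purple'] (min_width=9, slack=5)
Line 2: ['island'] (min_width=6, slack=8)
Line 3: ['electric', 'table'] (min_width=14, slack=0)
Line 4: ['one', 'vector', 'big'] (min_width=14, slack=0)
Line 5: ['fast', 'happy'] (min_width=10, slack=4)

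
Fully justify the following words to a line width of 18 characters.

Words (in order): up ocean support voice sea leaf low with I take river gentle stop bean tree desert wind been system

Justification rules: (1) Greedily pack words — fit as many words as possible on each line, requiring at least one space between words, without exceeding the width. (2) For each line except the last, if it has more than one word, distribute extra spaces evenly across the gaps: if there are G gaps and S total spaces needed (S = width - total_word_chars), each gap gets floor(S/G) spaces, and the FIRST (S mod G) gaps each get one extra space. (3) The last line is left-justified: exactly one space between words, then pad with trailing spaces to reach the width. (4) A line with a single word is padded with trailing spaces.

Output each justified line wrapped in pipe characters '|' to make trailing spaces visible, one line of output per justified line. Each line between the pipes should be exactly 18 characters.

Answer: |up  ocean  support|
|voice sea leaf low|
|with  I take river|
|gentle  stop  bean|
|tree  desert  wind|
|been system       |

Derivation:
Line 1: ['up', 'ocean', 'support'] (min_width=16, slack=2)
Line 2: ['voice', 'sea', 'leaf', 'low'] (min_width=18, slack=0)
Line 3: ['with', 'I', 'take', 'river'] (min_width=17, slack=1)
Line 4: ['gentle', 'stop', 'bean'] (min_width=16, slack=2)
Line 5: ['tree', 'desert', 'wind'] (min_width=16, slack=2)
Line 6: ['been', 'system'] (min_width=11, slack=7)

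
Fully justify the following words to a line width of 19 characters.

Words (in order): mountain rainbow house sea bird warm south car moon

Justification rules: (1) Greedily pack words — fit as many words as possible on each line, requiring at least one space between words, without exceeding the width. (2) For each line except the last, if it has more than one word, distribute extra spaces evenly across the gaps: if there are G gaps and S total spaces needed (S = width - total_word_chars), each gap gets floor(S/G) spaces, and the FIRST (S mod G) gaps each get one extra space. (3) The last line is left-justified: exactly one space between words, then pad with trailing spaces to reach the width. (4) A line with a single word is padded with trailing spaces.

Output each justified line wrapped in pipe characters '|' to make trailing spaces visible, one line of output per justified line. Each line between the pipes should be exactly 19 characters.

Line 1: ['mountain', 'rainbow'] (min_width=16, slack=3)
Line 2: ['house', 'sea', 'bird', 'warm'] (min_width=19, slack=0)
Line 3: ['south', 'car', 'moon'] (min_width=14, slack=5)

Answer: |mountain    rainbow|
|house sea bird warm|
|south car moon     |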